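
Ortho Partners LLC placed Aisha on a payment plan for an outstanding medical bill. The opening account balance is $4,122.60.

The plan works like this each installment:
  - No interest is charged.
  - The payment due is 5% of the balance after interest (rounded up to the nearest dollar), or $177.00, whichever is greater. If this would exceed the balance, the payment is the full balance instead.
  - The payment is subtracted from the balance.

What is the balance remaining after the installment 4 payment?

Installment 1: opening $4,122.60; payment $207.00; balance $3,915.60
Installment 2: opening $3,915.60; payment $196.00; balance $3,719.60
Installment 3: opening $3,719.60; payment $186.00; balance $3,533.60
Installment 4: opening $3,533.60; payment $177.00; balance $3,356.60

$3,356.60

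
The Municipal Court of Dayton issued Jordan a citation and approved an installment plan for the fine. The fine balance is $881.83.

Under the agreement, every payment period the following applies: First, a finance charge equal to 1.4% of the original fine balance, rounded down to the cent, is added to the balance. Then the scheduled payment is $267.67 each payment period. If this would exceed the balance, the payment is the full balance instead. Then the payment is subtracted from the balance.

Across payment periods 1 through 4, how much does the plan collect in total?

# | Opening | Interest | Payment | End bal
1 | $881.83 | $12.34 | $267.67 | $626.50
2 | $626.50 | $12.34 | $267.67 | $371.17
3 | $371.17 | $12.34 | $267.67 | $115.84
4 | $115.84 | $12.34 | $128.18 | $0.00
Total paid: $931.19

$931.19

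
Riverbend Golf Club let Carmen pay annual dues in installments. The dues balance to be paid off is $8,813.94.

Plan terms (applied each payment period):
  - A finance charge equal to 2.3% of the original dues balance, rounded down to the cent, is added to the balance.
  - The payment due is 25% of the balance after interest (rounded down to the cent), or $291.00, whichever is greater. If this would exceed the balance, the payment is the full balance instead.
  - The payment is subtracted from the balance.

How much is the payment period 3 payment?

$1,356.66

Payment period 1: $8,813.94 +$202.72 interest = $9,016.66; pay $2,254.16 → $6,762.50
Payment period 2: $6,762.50 +$202.72 interest = $6,965.22; pay $1,741.30 → $5,223.92
Payment period 3: $5,223.92 +$202.72 interest = $5,426.64; pay $1,356.66 → $4,069.98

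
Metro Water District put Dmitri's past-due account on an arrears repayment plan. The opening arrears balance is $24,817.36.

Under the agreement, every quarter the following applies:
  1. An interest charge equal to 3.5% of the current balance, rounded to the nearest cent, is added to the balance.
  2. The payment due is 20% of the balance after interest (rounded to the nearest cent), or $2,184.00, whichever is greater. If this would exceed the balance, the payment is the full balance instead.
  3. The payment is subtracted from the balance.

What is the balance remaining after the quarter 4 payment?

Quarter 1: opening $24,817.36; interest $868.61 → $25,685.97; payment $5,137.19; balance $20,548.78
Quarter 2: opening $20,548.78; interest $719.21 → $21,267.99; payment $4,253.60; balance $17,014.39
Quarter 3: opening $17,014.39; interest $595.50 → $17,609.89; payment $3,521.98; balance $14,087.91
Quarter 4: opening $14,087.91; interest $493.08 → $14,580.99; payment $2,916.20; balance $11,664.79

$11,664.79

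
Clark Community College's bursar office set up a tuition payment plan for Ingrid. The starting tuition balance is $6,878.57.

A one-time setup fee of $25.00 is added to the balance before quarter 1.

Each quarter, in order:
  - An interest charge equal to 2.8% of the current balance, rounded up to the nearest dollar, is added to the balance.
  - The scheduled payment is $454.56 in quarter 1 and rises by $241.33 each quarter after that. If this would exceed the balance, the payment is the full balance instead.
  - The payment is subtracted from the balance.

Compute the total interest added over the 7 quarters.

Quarter 1: opening $6,903.57; interest $194.00 → $7,097.57; payment $454.56; balance $6,643.01
Quarter 2: opening $6,643.01; interest $187.00 → $6,830.01; payment $695.89; balance $6,134.12
Quarter 3: opening $6,134.12; interest $172.00 → $6,306.12; payment $937.22; balance $5,368.90
Quarter 4: opening $5,368.90; interest $151.00 → $5,519.90; payment $1,178.55; balance $4,341.35
Quarter 5: opening $4,341.35; interest $122.00 → $4,463.35; payment $1,419.88; balance $3,043.47
Quarter 6: opening $3,043.47; interest $86.00 → $3,129.47; payment $1,661.21; balance $1,468.26
Quarter 7: opening $1,468.26; interest $42.00 → $1,510.26; payment $1,510.26; balance $0.00
Total interest: $194.00 + $187.00 + $172.00 + $151.00 + $122.00 + $86.00 + $42.00 = $954.00

$954.00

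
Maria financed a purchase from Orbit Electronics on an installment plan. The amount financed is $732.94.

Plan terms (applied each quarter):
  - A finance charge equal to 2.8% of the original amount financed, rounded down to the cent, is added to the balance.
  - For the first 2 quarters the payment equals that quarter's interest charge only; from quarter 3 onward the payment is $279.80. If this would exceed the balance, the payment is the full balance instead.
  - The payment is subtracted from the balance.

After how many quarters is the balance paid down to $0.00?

Quarter 1: opening $732.94; interest $20.52 → $753.46; payment $20.52; balance $732.94
Quarter 2: opening $732.94; interest $20.52 → $753.46; payment $20.52; balance $732.94
Quarter 3: opening $732.94; interest $20.52 → $753.46; payment $279.80; balance $473.66
Quarter 4: opening $473.66; interest $20.52 → $494.18; payment $279.80; balance $214.38
Quarter 5: opening $214.38; interest $20.52 → $234.90; payment $234.90; balance $0.00
Balance reaches $0.00 in quarter 5.

5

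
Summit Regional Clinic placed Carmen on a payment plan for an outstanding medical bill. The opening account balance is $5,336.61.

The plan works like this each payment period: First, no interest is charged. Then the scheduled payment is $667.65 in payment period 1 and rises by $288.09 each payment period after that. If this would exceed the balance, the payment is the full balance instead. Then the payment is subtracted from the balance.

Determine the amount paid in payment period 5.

Payment period 1: opening $5,336.61; payment $667.65; balance $4,668.96
Payment period 2: opening $4,668.96; payment $955.74; balance $3,713.22
Payment period 3: opening $3,713.22; payment $1,243.83; balance $2,469.39
Payment period 4: opening $2,469.39; payment $1,531.92; balance $937.47
Payment period 5: opening $937.47; payment $937.47; balance $0.00

$937.47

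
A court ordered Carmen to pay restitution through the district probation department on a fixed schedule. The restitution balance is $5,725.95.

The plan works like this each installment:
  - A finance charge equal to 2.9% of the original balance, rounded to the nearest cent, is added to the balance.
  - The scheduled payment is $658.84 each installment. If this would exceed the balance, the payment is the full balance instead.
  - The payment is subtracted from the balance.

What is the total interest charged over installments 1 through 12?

$1,992.60

# | Opening | Interest | Payment | End bal
1 | $5,725.95 | $166.05 | $658.84 | $5,233.16
2 | $5,233.16 | $166.05 | $658.84 | $4,740.37
3 | $4,740.37 | $166.05 | $658.84 | $4,247.58
4 | $4,247.58 | $166.05 | $658.84 | $3,754.79
5 | $3,754.79 | $166.05 | $658.84 | $3,262.00
6 | $3,262.00 | $166.05 | $658.84 | $2,769.21
7 | $2,769.21 | $166.05 | $658.84 | $2,276.42
8 | $2,276.42 | $166.05 | $658.84 | $1,783.63
9 | $1,783.63 | $166.05 | $658.84 | $1,290.84
10 | $1,290.84 | $166.05 | $658.84 | $798.05
11 | $798.05 | $166.05 | $658.84 | $305.26
12 | $305.26 | $166.05 | $471.31 | $0.00
Total interest: $166.05 + $166.05 + $166.05 + $166.05 + $166.05 + $166.05 + $166.05 + $166.05 + $166.05 + $166.05 + $166.05 + $166.05 = $1,992.60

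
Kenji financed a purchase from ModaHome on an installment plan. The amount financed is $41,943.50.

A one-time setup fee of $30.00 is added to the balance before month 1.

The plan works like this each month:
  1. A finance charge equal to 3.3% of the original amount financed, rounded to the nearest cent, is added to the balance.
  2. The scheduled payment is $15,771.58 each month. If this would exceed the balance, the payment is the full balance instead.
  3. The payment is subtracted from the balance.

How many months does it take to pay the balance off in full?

Month 1: opening $41,973.50; interest $1,384.14 → $43,357.64; payment $15,771.58; balance $27,586.06
Month 2: opening $27,586.06; interest $1,384.14 → $28,970.20; payment $15,771.58; balance $13,198.62
Month 3: opening $13,198.62; interest $1,384.14 → $14,582.76; payment $14,582.76; balance $0.00
Balance reaches $0.00 in month 3.

3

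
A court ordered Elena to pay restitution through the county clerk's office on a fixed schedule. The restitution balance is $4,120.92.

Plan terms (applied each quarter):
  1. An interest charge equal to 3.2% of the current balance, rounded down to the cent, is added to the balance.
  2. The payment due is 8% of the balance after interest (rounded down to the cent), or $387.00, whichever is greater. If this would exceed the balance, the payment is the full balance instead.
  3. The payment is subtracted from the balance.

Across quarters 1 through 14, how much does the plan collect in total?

$5,120.05

# | Opening | Interest | Payment | End bal
1 | $4,120.92 | $131.86 | $387.00 | $3,865.78
2 | $3,865.78 | $123.70 | $387.00 | $3,602.48
3 | $3,602.48 | $115.27 | $387.00 | $3,330.75
4 | $3,330.75 | $106.58 | $387.00 | $3,050.33
5 | $3,050.33 | $97.61 | $387.00 | $2,760.94
6 | $2,760.94 | $88.35 | $387.00 | $2,462.29
7 | $2,462.29 | $78.79 | $387.00 | $2,154.08
8 | $2,154.08 | $68.93 | $387.00 | $1,836.01
9 | $1,836.01 | $58.75 | $387.00 | $1,507.76
10 | $1,507.76 | $48.24 | $387.00 | $1,169.00
11 | $1,169.00 | $37.40 | $387.00 | $819.40
12 | $819.40 | $26.22 | $387.00 | $458.62
13 | $458.62 | $14.67 | $387.00 | $86.29
14 | $86.29 | $2.76 | $89.05 | $0.00
Total paid: $5,120.05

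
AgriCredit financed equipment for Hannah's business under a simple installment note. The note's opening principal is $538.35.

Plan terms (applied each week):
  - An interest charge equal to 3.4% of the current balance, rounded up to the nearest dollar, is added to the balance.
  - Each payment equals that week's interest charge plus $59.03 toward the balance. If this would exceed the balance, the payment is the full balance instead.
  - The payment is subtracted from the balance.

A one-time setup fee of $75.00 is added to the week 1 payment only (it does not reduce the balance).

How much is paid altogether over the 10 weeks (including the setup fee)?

$713.35

Week 1: opening $538.35; interest $19.00 → $557.35; payment $78.03 (+ $75.00 fee); balance $479.32
Week 2: opening $479.32; interest $17.00 → $496.32; payment $76.03; balance $420.29
Week 3: opening $420.29; interest $15.00 → $435.29; payment $74.03; balance $361.26
Week 4: opening $361.26; interest $13.00 → $374.26; payment $72.03; balance $302.23
Week 5: opening $302.23; interest $11.00 → $313.23; payment $70.03; balance $243.20
Week 6: opening $243.20; interest $9.00 → $252.20; payment $68.03; balance $184.17
Week 7: opening $184.17; interest $7.00 → $191.17; payment $66.03; balance $125.14
Week 8: opening $125.14; interest $5.00 → $130.14; payment $64.03; balance $66.11
Week 9: opening $66.11; interest $3.00 → $69.11; payment $62.03; balance $7.08
Week 10: opening $7.08; interest $1.00 → $8.08; payment $8.08; balance $0.00
Total paid: $713.35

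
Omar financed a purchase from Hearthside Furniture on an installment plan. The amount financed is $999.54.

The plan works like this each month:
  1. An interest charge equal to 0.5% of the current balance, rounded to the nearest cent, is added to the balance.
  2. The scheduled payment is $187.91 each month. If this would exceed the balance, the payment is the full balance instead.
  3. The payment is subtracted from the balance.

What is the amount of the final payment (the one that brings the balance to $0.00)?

Month 1: opening $999.54; interest $5.00 → $1,004.54; payment $187.91; balance $816.63
Month 2: opening $816.63; interest $4.08 → $820.71; payment $187.91; balance $632.80
Month 3: opening $632.80; interest $3.16 → $635.96; payment $187.91; balance $448.05
Month 4: opening $448.05; interest $2.24 → $450.29; payment $187.91; balance $262.38
Month 5: opening $262.38; interest $1.31 → $263.69; payment $187.91; balance $75.78
Month 6: opening $75.78; interest $0.38 → $76.16; payment $76.16; balance $0.00

$76.16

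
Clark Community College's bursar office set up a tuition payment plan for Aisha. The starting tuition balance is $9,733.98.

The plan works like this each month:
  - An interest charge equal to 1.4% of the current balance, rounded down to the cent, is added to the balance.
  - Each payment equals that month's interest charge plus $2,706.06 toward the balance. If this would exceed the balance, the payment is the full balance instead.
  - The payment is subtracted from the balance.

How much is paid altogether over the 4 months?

$10,051.76

Month 1: $9,733.98 +$136.27 interest = $9,870.25; pay $2,842.33 → $7,027.92
Month 2: $7,027.92 +$98.39 interest = $7,126.31; pay $2,804.45 → $4,321.86
Month 3: $4,321.86 +$60.50 interest = $4,382.36; pay $2,766.56 → $1,615.80
Month 4: $1,615.80 +$22.62 interest = $1,638.42; pay $1,638.42 → $0.00
Total paid: $10,051.76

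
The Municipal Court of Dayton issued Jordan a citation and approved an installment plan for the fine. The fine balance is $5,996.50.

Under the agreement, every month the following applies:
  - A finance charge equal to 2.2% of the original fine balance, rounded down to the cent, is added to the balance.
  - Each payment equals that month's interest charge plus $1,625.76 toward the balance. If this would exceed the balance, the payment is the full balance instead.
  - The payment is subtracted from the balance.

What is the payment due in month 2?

Month 1: opening $5,996.50; interest $131.92 → $6,128.42; payment $1,757.68; balance $4,370.74
Month 2: opening $4,370.74; interest $131.92 → $4,502.66; payment $1,757.68; balance $2,744.98

$1,757.68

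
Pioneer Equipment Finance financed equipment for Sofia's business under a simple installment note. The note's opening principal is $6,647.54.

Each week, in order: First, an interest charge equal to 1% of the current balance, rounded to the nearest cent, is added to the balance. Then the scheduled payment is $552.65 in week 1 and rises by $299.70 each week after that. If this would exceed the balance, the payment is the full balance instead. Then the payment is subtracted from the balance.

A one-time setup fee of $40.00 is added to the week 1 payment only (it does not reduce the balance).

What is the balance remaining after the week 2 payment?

$5,370.63

Week 1: $6,647.54 +$66.48 interest = $6,714.02; pay $552.65 (+ $40.00 fee) → $6,161.37
Week 2: $6,161.37 +$61.61 interest = $6,222.98; pay $852.35 → $5,370.63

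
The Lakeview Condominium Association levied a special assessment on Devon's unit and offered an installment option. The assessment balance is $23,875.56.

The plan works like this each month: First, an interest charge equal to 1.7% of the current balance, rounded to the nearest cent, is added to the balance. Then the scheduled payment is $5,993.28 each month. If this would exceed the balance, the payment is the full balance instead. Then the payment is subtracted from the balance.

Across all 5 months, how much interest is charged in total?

$1,063.28

Month 1: opening $23,875.56; interest $405.88 → $24,281.44; payment $5,993.28; balance $18,288.16
Month 2: opening $18,288.16; interest $310.90 → $18,599.06; payment $5,993.28; balance $12,605.78
Month 3: opening $12,605.78; interest $214.30 → $12,820.08; payment $5,993.28; balance $6,826.80
Month 4: opening $6,826.80; interest $116.06 → $6,942.86; payment $5,993.28; balance $949.58
Month 5: opening $949.58; interest $16.14 → $965.72; payment $965.72; balance $0.00
Total interest: $405.88 + $310.90 + $214.30 + $116.06 + $16.14 = $1,063.28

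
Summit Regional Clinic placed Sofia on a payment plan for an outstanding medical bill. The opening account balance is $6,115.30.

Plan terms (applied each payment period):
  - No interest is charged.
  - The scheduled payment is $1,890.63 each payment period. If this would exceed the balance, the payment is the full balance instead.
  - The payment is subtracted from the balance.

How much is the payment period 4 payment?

# | Opening | Payment | End bal
1 | $6,115.30 | $1,890.63 | $4,224.67
2 | $4,224.67 | $1,890.63 | $2,334.04
3 | $2,334.04 | $1,890.63 | $443.41
4 | $443.41 | $443.41 | $0.00

$443.41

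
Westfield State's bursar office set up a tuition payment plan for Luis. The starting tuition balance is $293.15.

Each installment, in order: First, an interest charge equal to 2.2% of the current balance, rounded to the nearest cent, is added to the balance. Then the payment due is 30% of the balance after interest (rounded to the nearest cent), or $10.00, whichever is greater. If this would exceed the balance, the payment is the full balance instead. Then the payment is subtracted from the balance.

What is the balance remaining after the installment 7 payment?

$28.11

Installment 1: $293.15 +$6.45 interest = $299.60; pay $89.88 → $209.72
Installment 2: $209.72 +$4.61 interest = $214.33; pay $64.30 → $150.03
Installment 3: $150.03 +$3.30 interest = $153.33; pay $46.00 → $107.33
Installment 4: $107.33 +$2.36 interest = $109.69; pay $32.91 → $76.78
Installment 5: $76.78 +$1.69 interest = $78.47; pay $23.54 → $54.93
Installment 6: $54.93 +$1.21 interest = $56.14; pay $16.84 → $39.30
Installment 7: $39.30 +$0.86 interest = $40.16; pay $12.05 → $28.11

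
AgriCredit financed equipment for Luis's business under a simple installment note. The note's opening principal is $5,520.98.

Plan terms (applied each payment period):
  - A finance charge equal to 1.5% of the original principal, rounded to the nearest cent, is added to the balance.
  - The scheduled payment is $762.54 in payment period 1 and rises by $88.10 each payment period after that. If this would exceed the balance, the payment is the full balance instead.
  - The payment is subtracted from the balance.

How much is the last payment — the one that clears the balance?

# | Opening | Interest | Payment | End bal
1 | $5,520.98 | $82.81 | $762.54 | $4,841.25
2 | $4,841.25 | $82.81 | $850.64 | $4,073.42
3 | $4,073.42 | $82.81 | $938.74 | $3,217.49
4 | $3,217.49 | $82.81 | $1,026.84 | $2,273.46
5 | $2,273.46 | $82.81 | $1,114.94 | $1,241.33
6 | $1,241.33 | $82.81 | $1,203.04 | $121.10
7 | $121.10 | $82.81 | $203.91 | $0.00

$203.91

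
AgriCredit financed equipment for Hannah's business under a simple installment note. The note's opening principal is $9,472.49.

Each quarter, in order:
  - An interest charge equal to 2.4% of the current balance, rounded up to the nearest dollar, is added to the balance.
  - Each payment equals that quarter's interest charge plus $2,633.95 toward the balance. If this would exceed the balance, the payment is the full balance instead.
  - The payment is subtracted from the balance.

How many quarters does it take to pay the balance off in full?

4

Quarter 1: opening $9,472.49; interest $228.00 → $9,700.49; payment $2,861.95; balance $6,838.54
Quarter 2: opening $6,838.54; interest $165.00 → $7,003.54; payment $2,798.95; balance $4,204.59
Quarter 3: opening $4,204.59; interest $101.00 → $4,305.59; payment $2,734.95; balance $1,570.64
Quarter 4: opening $1,570.64; interest $38.00 → $1,608.64; payment $1,608.64; balance $0.00
Balance reaches $0.00 in quarter 4.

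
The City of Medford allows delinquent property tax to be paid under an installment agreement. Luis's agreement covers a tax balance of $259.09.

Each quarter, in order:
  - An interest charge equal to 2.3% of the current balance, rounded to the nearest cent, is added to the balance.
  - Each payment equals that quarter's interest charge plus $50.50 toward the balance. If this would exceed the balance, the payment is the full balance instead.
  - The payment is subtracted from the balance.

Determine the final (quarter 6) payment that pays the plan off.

$6.74

# | Opening | Interest | Payment | End bal
1 | $259.09 | $5.96 | $56.46 | $208.59
2 | $208.59 | $4.80 | $55.30 | $158.09
3 | $158.09 | $3.64 | $54.14 | $107.59
4 | $107.59 | $2.47 | $52.97 | $57.09
5 | $57.09 | $1.31 | $51.81 | $6.59
6 | $6.59 | $0.15 | $6.74 | $0.00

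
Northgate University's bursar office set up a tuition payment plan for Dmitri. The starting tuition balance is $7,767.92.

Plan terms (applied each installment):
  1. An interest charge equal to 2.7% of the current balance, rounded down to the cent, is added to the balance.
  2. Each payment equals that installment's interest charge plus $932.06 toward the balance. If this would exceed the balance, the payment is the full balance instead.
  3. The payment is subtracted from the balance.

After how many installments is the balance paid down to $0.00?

9

Installment 1: $7,767.92 +$209.73 interest = $7,977.65; pay $1,141.79 → $6,835.86
Installment 2: $6,835.86 +$184.56 interest = $7,020.42; pay $1,116.62 → $5,903.80
Installment 3: $5,903.80 +$159.40 interest = $6,063.20; pay $1,091.46 → $4,971.74
Installment 4: $4,971.74 +$134.23 interest = $5,105.97; pay $1,066.29 → $4,039.68
Installment 5: $4,039.68 +$109.07 interest = $4,148.75; pay $1,041.13 → $3,107.62
Installment 6: $3,107.62 +$83.90 interest = $3,191.52; pay $1,015.96 → $2,175.56
Installment 7: $2,175.56 +$58.74 interest = $2,234.30; pay $990.80 → $1,243.50
Installment 8: $1,243.50 +$33.57 interest = $1,277.07; pay $965.63 → $311.44
Installment 9: $311.44 +$8.40 interest = $319.84; pay $319.84 → $0.00
Balance reaches $0.00 in installment 9.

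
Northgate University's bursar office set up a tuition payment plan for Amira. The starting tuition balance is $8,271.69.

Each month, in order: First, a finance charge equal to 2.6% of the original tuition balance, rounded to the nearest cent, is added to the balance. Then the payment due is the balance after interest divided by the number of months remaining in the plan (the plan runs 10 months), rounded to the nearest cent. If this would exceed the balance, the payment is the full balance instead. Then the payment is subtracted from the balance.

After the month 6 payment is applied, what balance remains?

Month 1: $8,271.69 +$215.06 interest = $8,486.75; pay $848.68 → $7,638.07
Month 2: $7,638.07 +$215.06 interest = $7,853.13; pay $872.57 → $6,980.56
Month 3: $6,980.56 +$215.06 interest = $7,195.62; pay $899.45 → $6,296.17
Month 4: $6,296.17 +$215.06 interest = $6,511.23; pay $930.18 → $5,581.05
Month 5: $5,581.05 +$215.06 interest = $5,796.11; pay $966.02 → $4,830.09
Month 6: $4,830.09 +$215.06 interest = $5,045.15; pay $1,009.03 → $4,036.12

$4,036.12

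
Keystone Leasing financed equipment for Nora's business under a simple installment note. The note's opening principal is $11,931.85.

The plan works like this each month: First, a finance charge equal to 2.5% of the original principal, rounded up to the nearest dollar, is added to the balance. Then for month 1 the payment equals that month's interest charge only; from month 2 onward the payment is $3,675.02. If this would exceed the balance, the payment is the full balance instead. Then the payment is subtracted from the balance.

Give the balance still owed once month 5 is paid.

Month 1: opening $11,931.85; interest $299.00 → $12,230.85; payment $299.00; balance $11,931.85
Month 2: opening $11,931.85; interest $299.00 → $12,230.85; payment $3,675.02; balance $8,555.83
Month 3: opening $8,555.83; interest $299.00 → $8,854.83; payment $3,675.02; balance $5,179.81
Month 4: opening $5,179.81; interest $299.00 → $5,478.81; payment $3,675.02; balance $1,803.79
Month 5: opening $1,803.79; interest $299.00 → $2,102.79; payment $2,102.79; balance $0.00

$0.00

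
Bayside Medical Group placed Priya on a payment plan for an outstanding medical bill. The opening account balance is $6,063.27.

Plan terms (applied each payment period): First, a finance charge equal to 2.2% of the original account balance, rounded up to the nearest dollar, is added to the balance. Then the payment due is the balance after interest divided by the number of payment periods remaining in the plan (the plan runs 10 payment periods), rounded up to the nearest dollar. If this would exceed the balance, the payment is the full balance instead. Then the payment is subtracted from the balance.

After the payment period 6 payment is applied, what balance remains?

$2,876.27

# | Opening | Interest | Payment | End bal
1 | $6,063.27 | $134.00 | $620.00 | $5,577.27
2 | $5,577.27 | $134.00 | $635.00 | $5,076.27
3 | $5,076.27 | $134.00 | $652.00 | $4,558.27
4 | $4,558.27 | $134.00 | $671.00 | $4,021.27
5 | $4,021.27 | $134.00 | $693.00 | $3,462.27
6 | $3,462.27 | $134.00 | $720.00 | $2,876.27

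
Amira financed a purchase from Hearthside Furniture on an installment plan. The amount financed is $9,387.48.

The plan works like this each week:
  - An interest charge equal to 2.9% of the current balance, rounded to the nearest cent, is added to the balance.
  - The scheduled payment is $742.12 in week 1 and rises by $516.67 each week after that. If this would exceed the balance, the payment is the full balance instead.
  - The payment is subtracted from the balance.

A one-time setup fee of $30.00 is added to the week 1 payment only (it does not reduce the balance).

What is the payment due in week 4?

# | Opening | Interest | Payment | Fee | End bal
1 | $9,387.48 | $272.24 | $742.12 | $30.00 | $8,917.60
2 | $8,917.60 | $258.61 | $1,258.79 | — | $7,917.42
3 | $7,917.42 | $229.61 | $1,775.46 | — | $6,371.57
4 | $6,371.57 | $184.78 | $2,292.13 | — | $4,264.22

$2,292.13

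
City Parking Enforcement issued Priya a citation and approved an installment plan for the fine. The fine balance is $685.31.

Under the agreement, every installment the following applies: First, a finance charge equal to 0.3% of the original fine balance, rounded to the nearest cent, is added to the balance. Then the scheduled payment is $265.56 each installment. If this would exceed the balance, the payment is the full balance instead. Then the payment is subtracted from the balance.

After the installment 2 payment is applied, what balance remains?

Installment 1: opening $685.31; interest $2.06 → $687.37; payment $265.56; balance $421.81
Installment 2: opening $421.81; interest $2.06 → $423.87; payment $265.56; balance $158.31

$158.31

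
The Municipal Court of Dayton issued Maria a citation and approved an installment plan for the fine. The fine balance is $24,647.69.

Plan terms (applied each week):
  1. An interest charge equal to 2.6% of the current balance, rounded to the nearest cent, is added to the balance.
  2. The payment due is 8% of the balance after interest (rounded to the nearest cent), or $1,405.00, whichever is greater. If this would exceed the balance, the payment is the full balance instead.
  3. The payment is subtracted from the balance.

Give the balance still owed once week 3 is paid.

$20,729.16

Week 1: opening $24,647.69; interest $640.84 → $25,288.53; payment $2,023.08; balance $23,265.45
Week 2: opening $23,265.45; interest $604.90 → $23,870.35; payment $1,909.63; balance $21,960.72
Week 3: opening $21,960.72; interest $570.98 → $22,531.70; payment $1,802.54; balance $20,729.16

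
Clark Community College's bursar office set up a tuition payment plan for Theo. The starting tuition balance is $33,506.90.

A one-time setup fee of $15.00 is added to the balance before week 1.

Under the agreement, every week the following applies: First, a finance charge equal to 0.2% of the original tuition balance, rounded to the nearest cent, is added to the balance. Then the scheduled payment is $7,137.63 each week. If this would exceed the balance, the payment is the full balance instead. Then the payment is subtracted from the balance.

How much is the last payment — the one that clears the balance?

Week 1: $33,521.90 +$67.01 interest = $33,588.91; pay $7,137.63 → $26,451.28
Week 2: $26,451.28 +$67.01 interest = $26,518.29; pay $7,137.63 → $19,380.66
Week 3: $19,380.66 +$67.01 interest = $19,447.67; pay $7,137.63 → $12,310.04
Week 4: $12,310.04 +$67.01 interest = $12,377.05; pay $7,137.63 → $5,239.42
Week 5: $5,239.42 +$67.01 interest = $5,306.43; pay $5,306.43 → $0.00

$5,306.43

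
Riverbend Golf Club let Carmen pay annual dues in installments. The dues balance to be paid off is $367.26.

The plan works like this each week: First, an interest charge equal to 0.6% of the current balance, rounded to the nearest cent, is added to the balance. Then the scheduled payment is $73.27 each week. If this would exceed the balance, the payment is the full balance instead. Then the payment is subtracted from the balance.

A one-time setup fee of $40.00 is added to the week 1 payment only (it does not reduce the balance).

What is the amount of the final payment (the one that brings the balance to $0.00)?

$7.69

Week 1: opening $367.26; interest $2.20 → $369.46; payment $73.27 (+ $40.00 fee); balance $296.19
Week 2: opening $296.19; interest $1.78 → $297.97; payment $73.27; balance $224.70
Week 3: opening $224.70; interest $1.35 → $226.05; payment $73.27; balance $152.78
Week 4: opening $152.78; interest $0.92 → $153.70; payment $73.27; balance $80.43
Week 5: opening $80.43; interest $0.48 → $80.91; payment $73.27; balance $7.64
Week 6: opening $7.64; interest $0.05 → $7.69; payment $7.69; balance $0.00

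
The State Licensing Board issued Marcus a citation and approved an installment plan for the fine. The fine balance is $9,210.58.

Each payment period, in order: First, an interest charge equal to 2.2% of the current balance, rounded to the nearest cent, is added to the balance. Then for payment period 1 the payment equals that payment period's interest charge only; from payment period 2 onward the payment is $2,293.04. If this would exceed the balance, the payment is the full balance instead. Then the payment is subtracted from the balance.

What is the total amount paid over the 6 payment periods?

Payment period 1: $9,210.58 +$202.63 interest = $9,413.21; pay $202.63 → $9,210.58
Payment period 2: $9,210.58 +$202.63 interest = $9,413.21; pay $2,293.04 → $7,120.17
Payment period 3: $7,120.17 +$156.64 interest = $7,276.81; pay $2,293.04 → $4,983.77
Payment period 4: $4,983.77 +$109.64 interest = $5,093.41; pay $2,293.04 → $2,800.37
Payment period 5: $2,800.37 +$61.61 interest = $2,861.98; pay $2,293.04 → $568.94
Payment period 6: $568.94 +$12.52 interest = $581.46; pay $581.46 → $0.00
Total paid: $9,956.25

$9,956.25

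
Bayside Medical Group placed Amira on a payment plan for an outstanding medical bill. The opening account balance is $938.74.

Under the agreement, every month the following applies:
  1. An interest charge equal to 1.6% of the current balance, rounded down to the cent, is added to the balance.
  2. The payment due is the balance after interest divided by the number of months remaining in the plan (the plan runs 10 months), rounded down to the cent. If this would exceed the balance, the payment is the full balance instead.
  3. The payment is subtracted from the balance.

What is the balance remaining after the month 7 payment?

Month 1: opening $938.74; interest $15.01 → $953.75; payment $95.37; balance $858.38
Month 2: opening $858.38; interest $13.73 → $872.11; payment $96.90; balance $775.21
Month 3: opening $775.21; interest $12.40 → $787.61; payment $98.45; balance $689.16
Month 4: opening $689.16; interest $11.02 → $700.18; payment $100.02; balance $600.16
Month 5: opening $600.16; interest $9.60 → $609.76; payment $101.62; balance $508.14
Month 6: opening $508.14; interest $8.13 → $516.27; payment $103.25; balance $413.02
Month 7: opening $413.02; interest $6.60 → $419.62; payment $104.90; balance $314.72

$314.72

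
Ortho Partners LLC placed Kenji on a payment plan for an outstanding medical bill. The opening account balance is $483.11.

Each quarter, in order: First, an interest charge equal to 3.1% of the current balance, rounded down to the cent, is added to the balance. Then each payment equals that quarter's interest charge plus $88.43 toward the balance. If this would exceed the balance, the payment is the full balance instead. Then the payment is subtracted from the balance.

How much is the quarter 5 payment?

$92.44

Quarter 1: $483.11 +$14.97 interest = $498.08; pay $103.40 → $394.68
Quarter 2: $394.68 +$12.23 interest = $406.91; pay $100.66 → $306.25
Quarter 3: $306.25 +$9.49 interest = $315.74; pay $97.92 → $217.82
Quarter 4: $217.82 +$6.75 interest = $224.57; pay $95.18 → $129.39
Quarter 5: $129.39 +$4.01 interest = $133.40; pay $92.44 → $40.96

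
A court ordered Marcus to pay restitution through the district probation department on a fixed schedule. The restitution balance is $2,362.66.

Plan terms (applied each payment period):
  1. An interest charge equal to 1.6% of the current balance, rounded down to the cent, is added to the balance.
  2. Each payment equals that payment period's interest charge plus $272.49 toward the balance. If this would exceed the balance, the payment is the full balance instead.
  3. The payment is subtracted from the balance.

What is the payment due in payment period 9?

Payment period 1: opening $2,362.66; interest $37.80 → $2,400.46; payment $310.29; balance $2,090.17
Payment period 2: opening $2,090.17; interest $33.44 → $2,123.61; payment $305.93; balance $1,817.68
Payment period 3: opening $1,817.68; interest $29.08 → $1,846.76; payment $301.57; balance $1,545.19
Payment period 4: opening $1,545.19; interest $24.72 → $1,569.91; payment $297.21; balance $1,272.70
Payment period 5: opening $1,272.70; interest $20.36 → $1,293.06; payment $292.85; balance $1,000.21
Payment period 6: opening $1,000.21; interest $16.00 → $1,016.21; payment $288.49; balance $727.72
Payment period 7: opening $727.72; interest $11.64 → $739.36; payment $284.13; balance $455.23
Payment period 8: opening $455.23; interest $7.28 → $462.51; payment $279.77; balance $182.74
Payment period 9: opening $182.74; interest $2.92 → $185.66; payment $185.66; balance $0.00

$185.66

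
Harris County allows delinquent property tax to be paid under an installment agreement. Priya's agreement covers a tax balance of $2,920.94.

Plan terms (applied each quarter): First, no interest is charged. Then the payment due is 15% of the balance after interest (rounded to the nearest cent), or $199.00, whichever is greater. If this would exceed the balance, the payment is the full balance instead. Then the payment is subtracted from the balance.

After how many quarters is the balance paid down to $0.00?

Quarter 1: $2,920.94 − $438.14 → $2,482.80
Quarter 2: $2,482.80 − $372.42 → $2,110.38
Quarter 3: $2,110.38 − $316.56 → $1,793.82
Quarter 4: $1,793.82 − $269.07 → $1,524.75
Quarter 5: $1,524.75 − $228.71 → $1,296.04
Quarter 6: $1,296.04 − $199.00 → $1,097.04
Quarter 7: $1,097.04 − $199.00 → $898.04
Quarter 8: $898.04 − $199.00 → $699.04
Quarter 9: $699.04 − $199.00 → $500.04
Quarter 10: $500.04 − $199.00 → $301.04
Quarter 11: $301.04 − $199.00 → $102.04
Quarter 12: $102.04 − $102.04 → $0.00
Balance reaches $0.00 in quarter 12.

12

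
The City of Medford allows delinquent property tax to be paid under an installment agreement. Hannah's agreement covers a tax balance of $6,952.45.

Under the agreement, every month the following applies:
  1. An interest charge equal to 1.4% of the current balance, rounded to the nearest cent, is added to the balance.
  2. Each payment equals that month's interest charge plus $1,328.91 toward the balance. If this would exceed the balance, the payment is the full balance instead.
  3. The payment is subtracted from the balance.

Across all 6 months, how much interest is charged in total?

# | Opening | Interest | Payment | End bal
1 | $6,952.45 | $97.33 | $1,426.24 | $5,623.54
2 | $5,623.54 | $78.73 | $1,407.64 | $4,294.63
3 | $4,294.63 | $60.12 | $1,389.03 | $2,965.72
4 | $2,965.72 | $41.52 | $1,370.43 | $1,636.81
5 | $1,636.81 | $22.92 | $1,351.83 | $307.90
6 | $307.90 | $4.31 | $312.21 | $0.00
Total interest: $97.33 + $78.73 + $60.12 + $41.52 + $22.92 + $4.31 = $304.93

$304.93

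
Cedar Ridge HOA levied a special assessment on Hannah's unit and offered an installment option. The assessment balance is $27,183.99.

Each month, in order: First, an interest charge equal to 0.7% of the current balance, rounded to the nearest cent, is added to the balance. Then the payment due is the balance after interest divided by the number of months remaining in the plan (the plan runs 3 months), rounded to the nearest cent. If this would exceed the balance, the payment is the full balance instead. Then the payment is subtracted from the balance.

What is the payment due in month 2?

Month 1: $27,183.99 +$190.29 interest = $27,374.28; pay $9,124.76 → $18,249.52
Month 2: $18,249.52 +$127.75 interest = $18,377.27; pay $9,188.64 → $9,188.63

$9,188.64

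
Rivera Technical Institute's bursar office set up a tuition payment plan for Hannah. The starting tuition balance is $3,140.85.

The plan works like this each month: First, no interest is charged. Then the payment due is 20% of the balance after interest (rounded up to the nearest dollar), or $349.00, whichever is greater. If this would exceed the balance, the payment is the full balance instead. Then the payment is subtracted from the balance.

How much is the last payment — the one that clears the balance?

$210.85

# | Opening | Payment | End bal
1 | $3,140.85 | $629.00 | $2,511.85
2 | $2,511.85 | $503.00 | $2,008.85
3 | $2,008.85 | $402.00 | $1,606.85
4 | $1,606.85 | $349.00 | $1,257.85
5 | $1,257.85 | $349.00 | $908.85
6 | $908.85 | $349.00 | $559.85
7 | $559.85 | $349.00 | $210.85
8 | $210.85 | $210.85 | $0.00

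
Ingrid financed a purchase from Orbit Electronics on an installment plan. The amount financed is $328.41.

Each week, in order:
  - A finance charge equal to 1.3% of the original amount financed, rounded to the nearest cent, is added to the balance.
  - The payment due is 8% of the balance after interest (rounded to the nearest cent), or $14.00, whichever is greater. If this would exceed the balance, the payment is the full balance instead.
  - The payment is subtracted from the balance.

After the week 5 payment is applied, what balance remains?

Week 1: $328.41 +$4.27 interest = $332.68; pay $26.61 → $306.07
Week 2: $306.07 +$4.27 interest = $310.34; pay $24.83 → $285.51
Week 3: $285.51 +$4.27 interest = $289.78; pay $23.18 → $266.60
Week 4: $266.60 +$4.27 interest = $270.87; pay $21.67 → $249.20
Week 5: $249.20 +$4.27 interest = $253.47; pay $20.28 → $233.19

$233.19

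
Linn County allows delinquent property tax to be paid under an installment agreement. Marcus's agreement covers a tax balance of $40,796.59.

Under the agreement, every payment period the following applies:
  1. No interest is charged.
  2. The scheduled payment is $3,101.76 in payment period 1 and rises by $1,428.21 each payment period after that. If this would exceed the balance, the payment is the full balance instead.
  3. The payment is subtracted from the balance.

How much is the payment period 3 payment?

# | Opening | Payment | End bal
1 | $40,796.59 | $3,101.76 | $37,694.83
2 | $37,694.83 | $4,529.97 | $33,164.86
3 | $33,164.86 | $5,958.18 | $27,206.68

$5,958.18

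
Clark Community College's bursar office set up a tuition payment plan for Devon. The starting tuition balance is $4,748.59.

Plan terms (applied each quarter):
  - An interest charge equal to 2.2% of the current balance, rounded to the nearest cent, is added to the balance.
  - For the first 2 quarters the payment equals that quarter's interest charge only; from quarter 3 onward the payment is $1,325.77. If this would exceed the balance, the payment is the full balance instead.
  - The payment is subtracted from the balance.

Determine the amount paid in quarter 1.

$104.47

Quarter 1: opening $4,748.59; interest $104.47 → $4,853.06; payment $104.47; balance $4,748.59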